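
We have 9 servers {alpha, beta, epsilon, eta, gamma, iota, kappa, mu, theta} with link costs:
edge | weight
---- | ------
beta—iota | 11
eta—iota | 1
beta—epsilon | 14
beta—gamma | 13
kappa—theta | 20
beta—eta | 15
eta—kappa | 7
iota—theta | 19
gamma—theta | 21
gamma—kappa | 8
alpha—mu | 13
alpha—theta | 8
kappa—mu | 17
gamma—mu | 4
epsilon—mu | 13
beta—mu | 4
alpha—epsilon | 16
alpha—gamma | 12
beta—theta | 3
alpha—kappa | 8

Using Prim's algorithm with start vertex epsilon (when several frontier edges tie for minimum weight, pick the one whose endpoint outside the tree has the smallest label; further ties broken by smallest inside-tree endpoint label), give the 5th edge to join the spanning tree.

alpha-theta

Prim's algorithm from epsilon:
Step 1: cheapest edge leaving the tree is epsilon—mu (13); add mu.
Step 2: cheapest edge leaving the tree is beta—mu (4); add beta.
Step 3: cheapest edge leaving the tree is beta—theta (3); add theta.
Step 4: cheapest edge leaving the tree is gamma—mu (4); add gamma.
Step 5: cheapest edge leaving the tree is alpha—theta (8); add alpha.
Step 6: cheapest edge leaving the tree is alpha—kappa (8); add kappa.
Step 7: cheapest edge leaving the tree is eta—kappa (7); add eta.
Step 8: cheapest edge leaving the tree is eta—iota (1); add iota.
The 5th edge added is alpha—theta.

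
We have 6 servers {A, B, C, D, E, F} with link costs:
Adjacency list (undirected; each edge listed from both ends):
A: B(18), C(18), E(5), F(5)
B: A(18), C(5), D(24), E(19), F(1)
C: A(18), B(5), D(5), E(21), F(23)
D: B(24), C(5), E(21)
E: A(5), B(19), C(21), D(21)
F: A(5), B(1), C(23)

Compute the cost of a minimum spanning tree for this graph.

Grow the tree from A using Prim:
Step 1: cheapest edge leaving the tree is A—E (5); add E.
Step 2: cheapest edge leaving the tree is A—F (5); add F.
Step 3: cheapest edge leaving the tree is B—F (1); add B.
Step 4: cheapest edge leaving the tree is B—C (5); add C.
Step 5: cheapest edge leaving the tree is C—D (5); add D.
MST edges: A—E, A—F, B—F, B—C, C—D; total weight 5+5+1+5+5 = 21.

21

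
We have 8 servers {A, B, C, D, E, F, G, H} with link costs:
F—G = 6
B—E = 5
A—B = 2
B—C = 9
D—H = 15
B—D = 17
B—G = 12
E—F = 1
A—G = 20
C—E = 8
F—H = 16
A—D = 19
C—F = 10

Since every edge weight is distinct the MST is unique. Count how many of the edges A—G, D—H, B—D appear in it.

Kruskal: consider edges lightest-first.
E—F (1): add — endpoints in different components.
A—B (2): add — endpoints in different components.
B—E (5): add — endpoints in different components.
F—G (6): add — endpoints in different components.
C—E (8): add — endpoints in different components.
B—C (9): skip — B and C already connected.
C—F (10): skip — C and F already connected.
B—G (12): skip — B and G already connected.
D—H (15): add — endpoints in different components.
F—H (16): add — endpoints in different components.
MST edge set: {E—F, A—B, B—E, F—G, C—E, D—H, F—H}.
Of the listed edges, {D—H} are in the MST → 1.

1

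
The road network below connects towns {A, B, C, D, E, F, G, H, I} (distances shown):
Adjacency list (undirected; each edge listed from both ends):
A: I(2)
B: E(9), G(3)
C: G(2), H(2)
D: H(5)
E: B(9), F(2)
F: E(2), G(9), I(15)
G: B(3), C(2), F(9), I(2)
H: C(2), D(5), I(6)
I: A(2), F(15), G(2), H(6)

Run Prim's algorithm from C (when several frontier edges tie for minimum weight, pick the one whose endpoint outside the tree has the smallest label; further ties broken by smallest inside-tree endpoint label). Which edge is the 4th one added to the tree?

Prim's algorithm from C:
Step 1: frontier [C—G 2, C—H 2] → take C—G (2); add G.
Step 2: frontier [C—H 2, G—I 2, B—G 3, F—G 9] → take C—H (2); add H.
Step 3: frontier [G—I 2, B—G 3, F—G 9, D—H 5, H—I 6] → take G—I (2); add I.
Step 4: frontier [B—G 3, F—G 9, D—H 5, A—I 2, F—I 15] → take A—I (2); add A.
Step 5: frontier [B—G 3, F—G 9, D—H 5, F—I 15] → take B—G (3); add B.
Step 6: frontier [B—E 9, F—G 9, D—H 5, F—I 15] → take D—H (5); add D.
Step 7: frontier [B—E 9, F—G 9, F—I 15] → take B—E (9); add E.
Step 8: frontier [E—F 2, F—G 9, F—I 15] → take E—F (2); add F.
The 4th edge added is A—I.

A-I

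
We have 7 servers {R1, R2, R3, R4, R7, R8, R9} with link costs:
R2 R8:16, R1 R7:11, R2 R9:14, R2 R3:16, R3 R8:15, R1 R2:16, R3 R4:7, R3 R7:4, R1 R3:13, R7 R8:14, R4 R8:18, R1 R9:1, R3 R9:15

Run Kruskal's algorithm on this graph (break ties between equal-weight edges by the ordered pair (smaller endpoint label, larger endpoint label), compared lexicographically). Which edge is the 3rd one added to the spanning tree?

R3-R4

Sort edges by weight, then run Kruskal:
R1 R9 (1): add — endpoints in different components.
R3 R7 (4): add — endpoints in different components.
R3 R4 (7): add — endpoints in different components.
R1 R7 (11): add — endpoints in different components.
R1 R3 (13): skip — R1 and R3 already connected.
R2 R9 (14): add — endpoints in different components.
R7 R8 (14): add — endpoints in different components.
The 3rd edge added is R3 R4.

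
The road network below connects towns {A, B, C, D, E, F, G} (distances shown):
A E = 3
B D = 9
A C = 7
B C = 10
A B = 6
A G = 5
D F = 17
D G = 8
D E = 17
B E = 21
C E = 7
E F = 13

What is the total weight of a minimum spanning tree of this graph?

Kruskal: consider edges lightest-first.
A E (3): add. Components now {A,E} {B} {C} {D} {F} {G}
A G (5): add. Components now {A,E,G} {B} {C} {D} {F}
A B (6): add. Components now {A,B,E,G} {C} {D} {F}
A C (7): add. Components now {A,B,C,E,G} {D} {F}
C E (7): skip — C and E already connected.
D G (8): add. Components now {A,B,C,D,E,G} {F}
B D (9): skip — B and D already connected.
B C (10): skip — B and C already connected.
E F (13): add. Components now {A,B,C,D,E,F,G}
MST edges: A E, A G, A B, A C, D G, E F; total weight 3+5+6+7+8+13 = 42.

42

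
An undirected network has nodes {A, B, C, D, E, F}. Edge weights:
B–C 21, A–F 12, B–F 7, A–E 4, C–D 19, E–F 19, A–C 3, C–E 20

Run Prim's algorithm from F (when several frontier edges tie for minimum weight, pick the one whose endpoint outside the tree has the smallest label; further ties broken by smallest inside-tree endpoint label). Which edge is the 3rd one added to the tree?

Prim's algorithm from F:
Step 1: frontier [B–F 7, A–F 12, E–F 19] → take B–F (7); add B.
Step 2: frontier [B–C 21, A–F 12, E–F 19] → take A–F (12); add A.
Step 3: frontier [A–C 3, A–E 4, B–C 21, E–F 19] → take A–C (3); add C.
Step 4: frontier [A–E 4, C–D 19, C–E 20, E–F 19] → take A–E (4); add E.
Step 5: frontier [C–D 19] → take C–D (19); add D.
The 3rd edge added is A–C.

A-C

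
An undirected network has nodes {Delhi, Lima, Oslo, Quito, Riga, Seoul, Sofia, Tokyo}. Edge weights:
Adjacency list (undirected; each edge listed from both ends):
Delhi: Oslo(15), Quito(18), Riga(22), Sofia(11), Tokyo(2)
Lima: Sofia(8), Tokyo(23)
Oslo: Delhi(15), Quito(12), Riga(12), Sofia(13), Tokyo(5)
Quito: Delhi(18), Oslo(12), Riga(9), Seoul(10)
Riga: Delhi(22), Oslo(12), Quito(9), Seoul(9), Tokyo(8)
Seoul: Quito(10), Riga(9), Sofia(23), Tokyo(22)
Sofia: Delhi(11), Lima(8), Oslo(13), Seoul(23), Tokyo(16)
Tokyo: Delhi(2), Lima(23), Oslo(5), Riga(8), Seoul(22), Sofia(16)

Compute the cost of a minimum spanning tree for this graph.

Sort edges by weight, then run Kruskal:
Delhi-Tokyo (2): add — endpoints in different components.
Oslo-Tokyo (5): add — endpoints in different components.
Lima-Sofia (8): add — endpoints in different components.
Riga-Tokyo (8): add — endpoints in different components.
Quito-Riga (9): add — endpoints in different components.
Riga-Seoul (9): add — endpoints in different components.
Quito-Seoul (10): skip — Quito and Seoul already connected.
Delhi-Sofia (11): add — endpoints in different components.
MST edges: Delhi-Tokyo, Oslo-Tokyo, Lima-Sofia, Riga-Tokyo, Quito-Riga, Riga-Seoul, Delhi-Sofia; total weight 2+5+8+8+9+9+11 = 52.

52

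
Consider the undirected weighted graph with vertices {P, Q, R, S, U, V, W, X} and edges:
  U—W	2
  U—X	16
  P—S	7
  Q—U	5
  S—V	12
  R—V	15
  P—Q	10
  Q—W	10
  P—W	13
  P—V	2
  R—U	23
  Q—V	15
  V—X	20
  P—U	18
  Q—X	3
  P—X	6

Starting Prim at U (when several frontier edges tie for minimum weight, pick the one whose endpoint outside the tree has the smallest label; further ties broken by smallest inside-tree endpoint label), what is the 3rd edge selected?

Prim, starting at U.
Step 1: cheapest edge leaving the tree is U—W (2); add W.
Step 2: cheapest edge leaving the tree is Q—U (5); add Q.
Step 3: cheapest edge leaving the tree is Q—X (3); add X.
Step 4: cheapest edge leaving the tree is P—X (6); add P.
Step 5: cheapest edge leaving the tree is P—V (2); add V.
Step 6: cheapest edge leaving the tree is P—S (7); add S.
Step 7: cheapest edge leaving the tree is R—V (15); add R.
The 3rd edge added is Q—X.

Q-X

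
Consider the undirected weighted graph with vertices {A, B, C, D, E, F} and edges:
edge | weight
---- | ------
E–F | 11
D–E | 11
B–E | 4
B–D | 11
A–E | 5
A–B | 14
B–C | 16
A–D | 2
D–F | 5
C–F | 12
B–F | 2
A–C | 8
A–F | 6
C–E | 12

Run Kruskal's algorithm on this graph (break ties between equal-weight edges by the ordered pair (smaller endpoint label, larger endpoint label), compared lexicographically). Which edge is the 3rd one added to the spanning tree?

Kruskal: consider edges lightest-first.
A–D (2): add. Components now {A,D} {B} {C} {E} {F}
B–F (2): add. Components now {A,D} {B,F} {C} {E}
B–E (4): add. Components now {A,D} {B,E,F} {C}
A–E (5): add. Components now {A,B,D,E,F} {C}
D–F (5): skip — D and F already connected.
A–F (6): skip — A and F already connected.
A–C (8): add. Components now {A,B,C,D,E,F}
The 3rd edge added is B–E.

B-E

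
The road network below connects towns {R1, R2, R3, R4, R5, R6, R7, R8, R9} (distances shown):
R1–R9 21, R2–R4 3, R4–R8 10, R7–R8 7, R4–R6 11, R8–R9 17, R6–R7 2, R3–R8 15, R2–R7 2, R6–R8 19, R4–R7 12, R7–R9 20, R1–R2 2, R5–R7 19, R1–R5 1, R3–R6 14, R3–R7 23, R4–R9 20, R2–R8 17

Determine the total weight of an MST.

Kruskal: consider edges lightest-first.
R1–R5 (1): add — endpoints in different components.
R1–R2 (2): add — endpoints in different components.
R2–R7 (2): add — endpoints in different components.
R6–R7 (2): add — endpoints in different components.
R2–R4 (3): add — endpoints in different components.
R7–R8 (7): add — endpoints in different components.
R4–R8 (10): skip — R4 and R8 already connected.
R4–R6 (11): skip — R6 and R4 already connected.
R4–R7 (12): skip — R7 and R4 already connected.
R3–R6 (14): add — endpoints in different components.
R3–R8 (15): skip — R3 and R8 already connected.
R2–R8 (17): skip — R2 and R8 already connected.
R8–R9 (17): add — endpoints in different components.
MST edges: R1–R5, R1–R2, R2–R7, R6–R7, R2–R4, R7–R8, R3–R6, R8–R9; total weight 1+2+2+2+3+7+14+17 = 48.

48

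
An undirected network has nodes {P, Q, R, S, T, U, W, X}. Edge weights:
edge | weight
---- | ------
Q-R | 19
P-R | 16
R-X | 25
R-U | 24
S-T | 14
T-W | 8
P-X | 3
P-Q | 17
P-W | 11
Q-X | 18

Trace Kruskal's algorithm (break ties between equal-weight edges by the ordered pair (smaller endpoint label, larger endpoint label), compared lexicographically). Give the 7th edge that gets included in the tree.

R-U

Kruskal's algorithm — process edges by increasing weight (ties by edge label):
P-X (3): add — endpoints in different components.
T-W (8): add — endpoints in different components.
P-W (11): add — endpoints in different components.
S-T (14): add — endpoints in different components.
P-R (16): add — endpoints in different components.
P-Q (17): add — endpoints in different components.
Q-X (18): skip — Q and X already connected.
Q-R (19): skip — R and Q already connected.
R-U (24): add — endpoints in different components.
The 7th edge added is R-U.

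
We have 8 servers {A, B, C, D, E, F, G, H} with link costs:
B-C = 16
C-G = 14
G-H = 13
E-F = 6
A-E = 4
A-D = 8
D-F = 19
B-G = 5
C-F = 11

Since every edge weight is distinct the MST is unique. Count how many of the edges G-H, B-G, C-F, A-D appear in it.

Kruskal's algorithm — process edges by increasing weight (ties by edge label):
A-E (4): add — endpoints in different components.
B-G (5): add — endpoints in different components.
E-F (6): add — endpoints in different components.
A-D (8): add — endpoints in different components.
C-F (11): add — endpoints in different components.
G-H (13): add — endpoints in different components.
C-G (14): add — endpoints in different components.
MST edge set: {A-E, B-G, E-F, A-D, C-F, G-H, C-G}.
Of the listed edges, {G-H, B-G, C-F, A-D} are in the MST → 4.

4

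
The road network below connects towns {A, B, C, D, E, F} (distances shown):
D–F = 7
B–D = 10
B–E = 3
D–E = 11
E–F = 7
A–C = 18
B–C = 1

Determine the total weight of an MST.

36

Prim, starting at F.
Step 1: cheapest edge leaving the tree is D–F (7); add D.
Step 2: cheapest edge leaving the tree is E–F (7); add E.
Step 3: cheapest edge leaving the tree is B–E (3); add B.
Step 4: cheapest edge leaving the tree is B–C (1); add C.
Step 5: cheapest edge leaving the tree is A–C (18); add A.
MST edges: D–F, E–F, B–E, B–C, A–C; total weight 7+7+3+1+18 = 36.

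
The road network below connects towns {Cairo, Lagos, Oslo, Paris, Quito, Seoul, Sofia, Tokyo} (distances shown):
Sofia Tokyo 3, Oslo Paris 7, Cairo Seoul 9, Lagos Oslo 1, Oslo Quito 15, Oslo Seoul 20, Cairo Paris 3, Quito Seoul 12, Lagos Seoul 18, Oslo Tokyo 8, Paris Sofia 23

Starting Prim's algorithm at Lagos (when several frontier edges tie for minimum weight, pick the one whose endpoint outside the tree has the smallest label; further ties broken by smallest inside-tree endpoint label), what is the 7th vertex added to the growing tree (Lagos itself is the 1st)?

Prim's algorithm from Lagos:
Step 1: frontier [Lagos Oslo 1, Lagos Seoul 18] → take Lagos Oslo (1); add Oslo.
Step 2: frontier [Lagos Seoul 18, Oslo Paris 7, Oslo Tokyo 8, Oslo Quito 15, Oslo Seoul 20] → take Oslo Paris (7); add Paris.
Step 3: frontier [Lagos Seoul 18, Oslo Tokyo 8, Oslo Quito 15, Oslo Seoul 20, Cairo Paris 3, Paris Sofia 23] → take Cairo Paris (3); add Cairo.
Step 4: frontier [Cairo Seoul 9, Lagos Seoul 18, Oslo Tokyo 8, Oslo Quito 15, Oslo Seoul 20, Paris Sofia 23] → take Oslo Tokyo (8); add Tokyo.
Step 5: frontier [Cairo Seoul 9, Lagos Seoul 18, Oslo Quito 15, Oslo Seoul 20, Paris Sofia 23, Sofia Tokyo 3] → take Sofia Tokyo (3); add Sofia.
Step 6: frontier [Cairo Seoul 9, Lagos Seoul 18, Oslo Quito 15, Oslo Seoul 20] → take Cairo Seoul (9); add Seoul.
Step 7: frontier [Oslo Quito 15, Quito Seoul 12] → take Quito Seoul (12); add Quito.
Vertex order: Lagos, Oslo, Paris, Cairo, Tokyo, Sofia, Seoul, Quito. The 7th vertex is Seoul.

Seoul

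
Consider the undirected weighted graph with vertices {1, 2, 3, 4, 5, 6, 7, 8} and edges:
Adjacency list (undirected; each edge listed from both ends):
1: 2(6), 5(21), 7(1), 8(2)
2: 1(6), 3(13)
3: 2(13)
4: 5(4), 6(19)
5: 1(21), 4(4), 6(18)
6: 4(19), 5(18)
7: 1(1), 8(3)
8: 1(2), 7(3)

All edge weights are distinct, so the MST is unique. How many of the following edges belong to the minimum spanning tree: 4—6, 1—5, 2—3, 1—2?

3

Sort edges by weight, then run Kruskal:
1—7 (1): add — endpoints in different components.
1—8 (2): add — endpoints in different components.
7—8 (3): skip — 7 and 8 already connected.
4—5 (4): add — endpoints in different components.
1—2 (6): add — endpoints in different components.
2—3 (13): add — endpoints in different components.
5—6 (18): add — endpoints in different components.
4—6 (19): skip — 4 and 6 already connected.
1—5 (21): add — endpoints in different components.
MST edge set: {1—7, 1—8, 4—5, 1—2, 2—3, 5—6, 1—5}.
Of the listed edges, {1—5, 2—3, 1—2} are in the MST → 3.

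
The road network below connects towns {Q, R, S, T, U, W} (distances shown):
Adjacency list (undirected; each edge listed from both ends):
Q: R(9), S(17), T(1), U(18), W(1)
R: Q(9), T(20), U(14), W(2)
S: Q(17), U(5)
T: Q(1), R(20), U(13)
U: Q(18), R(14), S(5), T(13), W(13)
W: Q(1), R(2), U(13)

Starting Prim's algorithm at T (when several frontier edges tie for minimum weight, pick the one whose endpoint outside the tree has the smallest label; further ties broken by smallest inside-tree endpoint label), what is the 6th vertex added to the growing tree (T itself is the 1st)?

S

Grow the tree from T using Prim:
Step 1: frontier [Q T 1, T U 13, R T 20] → take Q T (1); add Q.
Step 2: frontier [Q W 1, Q R 9, Q S 17, Q U 18, T U 13, R T 20] → take Q W (1); add W.
Step 3: frontier [Q R 9, Q S 17, Q U 18, T U 13, R T 20, R W 2, U W 13] → take R W (2); add R.
Step 4: frontier [Q S 17, Q U 18, R U 14, T U 13, U W 13] → take T U (13); add U.
Step 5: frontier [Q S 17, S U 5] → take S U (5); add S.
Vertex order: T, Q, W, R, U, S. The 6th vertex is S.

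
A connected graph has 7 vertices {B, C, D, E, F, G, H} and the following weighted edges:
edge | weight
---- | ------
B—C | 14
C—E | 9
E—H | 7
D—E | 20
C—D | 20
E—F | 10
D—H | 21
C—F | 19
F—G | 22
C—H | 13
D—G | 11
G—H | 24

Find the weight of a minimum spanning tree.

Sort edges by weight, then run Kruskal:
E—H (7): add — endpoints in different components.
C—E (9): add — endpoints in different components.
E—F (10): add — endpoints in different components.
D—G (11): add — endpoints in different components.
C—H (13): skip — C and H already connected.
B—C (14): add — endpoints in different components.
C—F (19): skip — C and F already connected.
C—D (20): add — endpoints in different components.
MST edges: E—H, C—E, E—F, D—G, B—C, C—D; total weight 7+9+10+11+14+20 = 71.

71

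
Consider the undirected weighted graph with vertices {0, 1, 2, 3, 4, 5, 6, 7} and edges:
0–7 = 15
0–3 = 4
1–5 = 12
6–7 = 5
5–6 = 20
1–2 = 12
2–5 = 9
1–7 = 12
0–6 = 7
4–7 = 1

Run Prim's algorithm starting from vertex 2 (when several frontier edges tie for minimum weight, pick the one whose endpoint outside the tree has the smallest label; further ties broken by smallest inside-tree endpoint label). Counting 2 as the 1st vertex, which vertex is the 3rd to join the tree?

1

Prim, starting at 2.
Step 1: frontier [2–5 9, 1–2 12] → take 2–5 (9); add 5.
Step 2: frontier [1–2 12, 1–5 12, 5–6 20] → take 1–2 (12); add 1.
Step 3: frontier [1–7 12, 5–6 20] → take 1–7 (12); add 7.
Step 4: frontier [5–6 20, 4–7 1, 6–7 5, 0–7 15] → take 4–7 (1); add 4.
Step 5: frontier [5–6 20, 6–7 5, 0–7 15] → take 6–7 (5); add 6.
Step 6: frontier [0–6 7, 0–7 15] → take 0–6 (7); add 0.
Step 7: frontier [0–3 4] → take 0–3 (4); add 3.
Vertex order: 2, 5, 1, 7, 4, 6, 0, 3. The 3rd vertex is 1.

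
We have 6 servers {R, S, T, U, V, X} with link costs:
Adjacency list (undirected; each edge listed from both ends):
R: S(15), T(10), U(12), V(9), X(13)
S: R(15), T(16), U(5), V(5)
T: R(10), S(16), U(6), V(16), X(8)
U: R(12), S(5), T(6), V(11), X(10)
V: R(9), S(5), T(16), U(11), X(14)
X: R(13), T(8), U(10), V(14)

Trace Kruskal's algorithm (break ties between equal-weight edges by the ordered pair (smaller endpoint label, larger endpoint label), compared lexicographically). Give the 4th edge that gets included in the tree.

T-X

Kruskal: consider edges lightest-first.
S-U (5): add — endpoints in different components.
S-V (5): add — endpoints in different components.
T-U (6): add — endpoints in different components.
T-X (8): add — endpoints in different components.
R-V (9): add — endpoints in different components.
The 4th edge added is T-X.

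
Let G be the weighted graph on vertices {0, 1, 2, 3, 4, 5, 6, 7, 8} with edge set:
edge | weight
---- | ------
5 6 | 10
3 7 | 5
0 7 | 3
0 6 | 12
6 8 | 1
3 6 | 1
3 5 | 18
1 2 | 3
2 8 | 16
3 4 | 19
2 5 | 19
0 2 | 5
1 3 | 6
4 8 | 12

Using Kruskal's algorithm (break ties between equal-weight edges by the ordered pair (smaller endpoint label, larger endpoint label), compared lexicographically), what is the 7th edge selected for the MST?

5-6

Sort edges by weight, then run Kruskal:
3 6 (1): add — endpoints in different components.
6 8 (1): add — endpoints in different components.
0 7 (3): add — endpoints in different components.
1 2 (3): add — endpoints in different components.
0 2 (5): add — endpoints in different components.
3 7 (5): add — endpoints in different components.
1 3 (6): skip — 1 and 3 already connected.
5 6 (10): add — endpoints in different components.
0 6 (12): skip — 0 and 6 already connected.
4 8 (12): add — endpoints in different components.
The 7th edge added is 5 6.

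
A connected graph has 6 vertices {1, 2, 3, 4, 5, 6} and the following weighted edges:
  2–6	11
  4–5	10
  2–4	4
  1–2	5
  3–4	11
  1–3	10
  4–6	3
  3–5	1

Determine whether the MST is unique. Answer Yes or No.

No

Kruskal: consider edges lightest-first.
3–5 (1): add — endpoints in different components.
4–6 (3): add — endpoints in different components.
2–4 (4): add — endpoints in different components.
1–2 (5): add — endpoints in different components.
1–3 (10): add — endpoints in different components.
Non-tree edge 4–5 has weight 10, equal to the heaviest edge on its tree cycle — swapping gives another MST of the same weight. Not unique.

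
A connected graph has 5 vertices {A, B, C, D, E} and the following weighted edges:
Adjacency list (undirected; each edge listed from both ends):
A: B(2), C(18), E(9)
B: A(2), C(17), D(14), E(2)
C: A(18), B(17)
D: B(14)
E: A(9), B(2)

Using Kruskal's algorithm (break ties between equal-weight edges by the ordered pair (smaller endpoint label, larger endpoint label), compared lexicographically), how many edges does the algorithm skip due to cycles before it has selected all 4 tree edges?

1

Kruskal's algorithm — process edges by increasing weight (ties by edge label):
A-B (2): add — endpoints in different components.
B-E (2): add — endpoints in different components.
A-E (9): skip — A and E already connected.
B-D (14): add — endpoints in different components.
B-C (17): add — endpoints in different components.
Edges rejected before the tree was complete: 1.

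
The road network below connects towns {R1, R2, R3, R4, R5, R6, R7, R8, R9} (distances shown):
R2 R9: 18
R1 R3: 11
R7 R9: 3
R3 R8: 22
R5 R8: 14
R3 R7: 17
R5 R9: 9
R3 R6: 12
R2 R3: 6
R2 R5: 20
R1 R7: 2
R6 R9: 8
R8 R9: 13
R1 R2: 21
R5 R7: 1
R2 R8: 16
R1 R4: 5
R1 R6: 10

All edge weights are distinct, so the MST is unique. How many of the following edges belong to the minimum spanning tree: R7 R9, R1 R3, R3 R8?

Kruskal's algorithm — process edges by increasing weight (ties by edge label):
R5 R7 (1): add — endpoints in different components.
R1 R7 (2): add — endpoints in different components.
R7 R9 (3): add — endpoints in different components.
R1 R4 (5): add — endpoints in different components.
R2 R3 (6): add — endpoints in different components.
R6 R9 (8): add — endpoints in different components.
R5 R9 (9): skip — R9 and R5 already connected.
R1 R6 (10): skip — R1 and R6 already connected.
R1 R3 (11): add — endpoints in different components.
R3 R6 (12): skip — R3 and R6 already connected.
R8 R9 (13): add — endpoints in different components.
MST edge set: {R5 R7, R1 R7, R7 R9, R1 R4, R2 R3, R6 R9, R1 R3, R8 R9}.
Of the listed edges, {R7 R9, R1 R3} are in the MST → 2.

2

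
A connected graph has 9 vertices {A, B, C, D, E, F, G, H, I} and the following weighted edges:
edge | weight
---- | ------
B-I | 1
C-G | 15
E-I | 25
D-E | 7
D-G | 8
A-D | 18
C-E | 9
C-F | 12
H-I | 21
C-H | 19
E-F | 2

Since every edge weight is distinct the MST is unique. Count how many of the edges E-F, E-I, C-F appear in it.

Kruskal's algorithm — process edges by increasing weight (ties by edge label):
B-I (1): add — endpoints in different components.
E-F (2): add — endpoints in different components.
D-E (7): add — endpoints in different components.
D-G (8): add — endpoints in different components.
C-E (9): add — endpoints in different components.
C-F (12): skip — C and F already connected.
C-G (15): skip — C and G already connected.
A-D (18): add — endpoints in different components.
C-H (19): add — endpoints in different components.
H-I (21): add — endpoints in different components.
MST edge set: {B-I, E-F, D-E, D-G, C-E, A-D, C-H, H-I}.
Of the listed edges, {E-F} are in the MST → 1.

1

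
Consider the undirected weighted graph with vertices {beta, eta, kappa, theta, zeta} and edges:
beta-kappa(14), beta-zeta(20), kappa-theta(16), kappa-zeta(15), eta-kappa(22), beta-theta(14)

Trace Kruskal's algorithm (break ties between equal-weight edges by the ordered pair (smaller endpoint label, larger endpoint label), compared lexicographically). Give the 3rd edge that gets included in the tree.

kappa-zeta

Kruskal's algorithm — process edges by increasing weight (ties by edge label):
beta-kappa (14): add — endpoints in different components.
beta-theta (14): add — endpoints in different components.
kappa-zeta (15): add — endpoints in different components.
kappa-theta (16): skip — theta and kappa already connected.
beta-zeta (20): skip — beta and zeta already connected.
eta-kappa (22): add — endpoints in different components.
The 3rd edge added is kappa-zeta.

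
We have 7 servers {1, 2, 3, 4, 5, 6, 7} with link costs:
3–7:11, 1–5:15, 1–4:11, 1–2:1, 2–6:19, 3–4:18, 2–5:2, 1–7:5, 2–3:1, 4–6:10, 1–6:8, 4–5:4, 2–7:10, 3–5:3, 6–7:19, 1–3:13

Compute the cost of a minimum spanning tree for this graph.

Kruskal: consider edges lightest-first.
1–2 (1): add — endpoints in different components.
2–3 (1): add — endpoints in different components.
2–5 (2): add — endpoints in different components.
3–5 (3): skip — 3 and 5 already connected.
4–5 (4): add — endpoints in different components.
1–7 (5): add — endpoints in different components.
1–6 (8): add — endpoints in different components.
MST edges: 1–2, 2–3, 2–5, 4–5, 1–7, 1–6; total weight 1+1+2+4+5+8 = 21.

21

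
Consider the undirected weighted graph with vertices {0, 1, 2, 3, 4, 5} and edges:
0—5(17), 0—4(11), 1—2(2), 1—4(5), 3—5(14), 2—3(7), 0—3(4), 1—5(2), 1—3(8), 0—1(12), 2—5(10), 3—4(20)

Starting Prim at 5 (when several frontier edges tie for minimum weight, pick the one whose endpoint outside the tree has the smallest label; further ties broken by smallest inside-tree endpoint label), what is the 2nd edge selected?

Prim's algorithm from 5:
Step 1: frontier [1—5 2, 2—5 10, 3—5 14, 0—5 17] → take 1—5 (2); add 1.
Step 2: frontier [1—2 2, 1—4 5, 1—3 8, 0—1 12, 2—5 10, 3—5 14, 0—5 17] → take 1—2 (2); add 2.
Step 3: frontier [1—4 5, 1—3 8, 0—1 12, 2—3 7, 3—5 14, 0—5 17] → take 1—4 (5); add 4.
Step 4: frontier [1—3 8, 0—1 12, 2—3 7, 0—4 11, 3—4 20, 3—5 14, 0—5 17] → take 2—3 (7); add 3.
Step 5: frontier [0—1 12, 0—3 4, 0—4 11, 0—5 17] → take 0—3 (4); add 0.
The 2nd edge added is 1—2.

1-2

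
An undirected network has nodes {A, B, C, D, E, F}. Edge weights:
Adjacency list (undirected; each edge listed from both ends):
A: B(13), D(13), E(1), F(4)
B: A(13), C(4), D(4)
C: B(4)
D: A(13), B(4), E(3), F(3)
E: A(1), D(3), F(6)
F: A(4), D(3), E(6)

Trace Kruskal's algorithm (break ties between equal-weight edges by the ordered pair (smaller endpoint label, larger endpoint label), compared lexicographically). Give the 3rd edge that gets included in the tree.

Kruskal's algorithm — process edges by increasing weight (ties by edge label):
A—E (1): add. Components now {A,E} {B} {C} {D} {F}
D—E (3): add. Components now {A,D,E} {B} {C} {F}
D—F (3): add. Components now {A,D,E,F} {B} {C}
A—F (4): skip — A and F already connected.
B—C (4): add. Components now {A,D,E,F} {B,C}
B—D (4): add. Components now {A,B,C,D,E,F}
The 3rd edge added is D—F.

D-F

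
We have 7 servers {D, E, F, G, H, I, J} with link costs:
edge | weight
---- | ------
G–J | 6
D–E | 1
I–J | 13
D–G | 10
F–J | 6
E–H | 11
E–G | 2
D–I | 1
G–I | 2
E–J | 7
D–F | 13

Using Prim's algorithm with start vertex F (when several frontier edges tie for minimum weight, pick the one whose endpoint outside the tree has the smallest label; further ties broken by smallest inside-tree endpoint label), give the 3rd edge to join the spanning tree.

E-G

Grow the tree from F using Prim:
Step 1: cheapest edge leaving the tree is F–J (6); add J.
Step 2: cheapest edge leaving the tree is G–J (6); add G.
Step 3: cheapest edge leaving the tree is E–G (2); add E.
Step 4: cheapest edge leaving the tree is D–E (1); add D.
Step 5: cheapest edge leaving the tree is D–I (1); add I.
Step 6: cheapest edge leaving the tree is E–H (11); add H.
The 3rd edge added is E–G.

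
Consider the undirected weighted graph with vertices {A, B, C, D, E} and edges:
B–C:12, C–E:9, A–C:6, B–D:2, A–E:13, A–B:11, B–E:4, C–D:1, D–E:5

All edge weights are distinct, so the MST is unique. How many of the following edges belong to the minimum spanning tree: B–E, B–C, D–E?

Sort edges by weight, then run Kruskal:
C–D (1): add — endpoints in different components.
B–D (2): add — endpoints in different components.
B–E (4): add — endpoints in different components.
D–E (5): skip — D and E already connected.
A–C (6): add — endpoints in different components.
MST edge set: {C–D, B–D, B–E, A–C}.
Of the listed edges, {B–E} are in the MST → 1.

1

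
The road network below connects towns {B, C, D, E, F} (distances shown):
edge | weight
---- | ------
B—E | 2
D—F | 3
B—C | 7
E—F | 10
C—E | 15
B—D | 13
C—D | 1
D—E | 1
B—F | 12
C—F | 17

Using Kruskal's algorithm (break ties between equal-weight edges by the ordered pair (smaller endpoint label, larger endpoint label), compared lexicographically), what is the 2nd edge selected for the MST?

D-E

Sort edges by weight, then run Kruskal:
C—D (1): add. Components now {B} {C,D} {E} {F}
D—E (1): add. Components now {B} {C,D,E} {F}
B—E (2): add. Components now {B,C,D,E} {F}
D—F (3): add. Components now {B,C,D,E,F}
The 2nd edge added is D—E.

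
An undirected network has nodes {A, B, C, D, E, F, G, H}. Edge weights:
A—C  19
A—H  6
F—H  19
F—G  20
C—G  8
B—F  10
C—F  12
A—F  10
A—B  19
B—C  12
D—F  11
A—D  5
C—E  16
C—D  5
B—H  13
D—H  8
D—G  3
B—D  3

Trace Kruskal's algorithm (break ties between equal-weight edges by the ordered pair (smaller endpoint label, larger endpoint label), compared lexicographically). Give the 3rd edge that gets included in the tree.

Kruskal: consider edges lightest-first.
B—D (3): add — endpoints in different components.
D—G (3): add — endpoints in different components.
A—D (5): add — endpoints in different components.
C—D (5): add — endpoints in different components.
A—H (6): add — endpoints in different components.
C—G (8): skip — C and G already connected.
D—H (8): skip — D and H already connected.
A—F (10): add — endpoints in different components.
B—F (10): skip — B and F already connected.
D—F (11): skip — D and F already connected.
B—C (12): skip — B and C already connected.
C—F (12): skip — C and F already connected.
B—H (13): skip — B and H already connected.
C—E (16): add — endpoints in different components.
The 3rd edge added is A—D.

A-D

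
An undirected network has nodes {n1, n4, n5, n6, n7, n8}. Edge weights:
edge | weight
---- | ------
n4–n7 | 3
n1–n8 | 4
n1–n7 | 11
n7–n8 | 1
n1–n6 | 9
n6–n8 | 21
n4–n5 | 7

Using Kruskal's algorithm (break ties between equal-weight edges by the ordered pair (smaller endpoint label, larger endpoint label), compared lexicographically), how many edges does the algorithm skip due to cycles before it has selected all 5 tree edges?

0

Kruskal: consider edges lightest-first.
n7–n8 (1): add — endpoints in different components.
n4–n7 (3): add — endpoints in different components.
n1–n8 (4): add — endpoints in different components.
n4–n5 (7): add — endpoints in different components.
n1–n6 (9): add — endpoints in different components.
Edges rejected before the tree was complete: 0.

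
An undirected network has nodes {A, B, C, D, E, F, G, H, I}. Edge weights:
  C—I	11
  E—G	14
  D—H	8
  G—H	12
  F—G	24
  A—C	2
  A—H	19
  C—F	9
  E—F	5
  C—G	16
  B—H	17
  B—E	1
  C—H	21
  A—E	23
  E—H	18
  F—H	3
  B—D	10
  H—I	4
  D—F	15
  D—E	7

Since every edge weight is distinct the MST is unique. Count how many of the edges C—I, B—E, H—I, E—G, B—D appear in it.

2

Kruskal: consider edges lightest-first.
B—E (1): add — endpoints in different components.
A—C (2): add — endpoints in different components.
F—H (3): add — endpoints in different components.
H—I (4): add — endpoints in different components.
E—F (5): add — endpoints in different components.
D—E (7): add — endpoints in different components.
D—H (8): skip — D and H already connected.
C—F (9): add — endpoints in different components.
B—D (10): skip — B and D already connected.
C—I (11): skip — C and I already connected.
G—H (12): add — endpoints in different components.
MST edge set: {B—E, A—C, F—H, H—I, E—F, D—E, C—F, G—H}.
Of the listed edges, {B—E, H—I} are in the MST → 2.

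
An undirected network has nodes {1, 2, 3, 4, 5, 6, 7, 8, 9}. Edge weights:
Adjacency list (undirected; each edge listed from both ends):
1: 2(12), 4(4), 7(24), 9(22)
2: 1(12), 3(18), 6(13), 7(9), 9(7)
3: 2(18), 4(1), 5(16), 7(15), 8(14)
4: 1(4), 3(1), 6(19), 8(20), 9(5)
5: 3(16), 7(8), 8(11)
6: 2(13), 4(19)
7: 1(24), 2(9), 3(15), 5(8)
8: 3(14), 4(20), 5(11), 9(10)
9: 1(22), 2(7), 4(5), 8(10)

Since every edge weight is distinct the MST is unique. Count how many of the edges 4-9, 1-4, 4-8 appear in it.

Kruskal: consider edges lightest-first.
3-4 (1): add — endpoints in different components.
1-4 (4): add — endpoints in different components.
4-9 (5): add — endpoints in different components.
2-9 (7): add — endpoints in different components.
5-7 (8): add — endpoints in different components.
2-7 (9): add — endpoints in different components.
8-9 (10): add — endpoints in different components.
5-8 (11): skip — 5 and 8 already connected.
1-2 (12): skip — 1 and 2 already connected.
2-6 (13): add — endpoints in different components.
MST edge set: {3-4, 1-4, 4-9, 2-9, 5-7, 2-7, 8-9, 2-6}.
Of the listed edges, {4-9, 1-4} are in the MST → 2.

2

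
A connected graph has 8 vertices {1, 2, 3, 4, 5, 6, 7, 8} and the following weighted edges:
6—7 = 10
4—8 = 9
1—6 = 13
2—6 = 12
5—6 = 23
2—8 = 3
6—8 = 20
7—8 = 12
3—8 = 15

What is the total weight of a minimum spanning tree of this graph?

Grow the tree from 5 using Prim:
Step 1: cheapest edge leaving the tree is 5—6 (23); add 6.
Step 2: cheapest edge leaving the tree is 6—7 (10); add 7.
Step 3: cheapest edge leaving the tree is 2—6 (12); add 2.
Step 4: cheapest edge leaving the tree is 2—8 (3); add 8.
Step 5: cheapest edge leaving the tree is 4—8 (9); add 4.
Step 6: cheapest edge leaving the tree is 1—6 (13); add 1.
Step 7: cheapest edge leaving the tree is 3—8 (15); add 3.
MST edges: 5—6, 6—7, 2—6, 2—8, 4—8, 1—6, 3—8; total weight 23+10+12+3+9+13+15 = 85.

85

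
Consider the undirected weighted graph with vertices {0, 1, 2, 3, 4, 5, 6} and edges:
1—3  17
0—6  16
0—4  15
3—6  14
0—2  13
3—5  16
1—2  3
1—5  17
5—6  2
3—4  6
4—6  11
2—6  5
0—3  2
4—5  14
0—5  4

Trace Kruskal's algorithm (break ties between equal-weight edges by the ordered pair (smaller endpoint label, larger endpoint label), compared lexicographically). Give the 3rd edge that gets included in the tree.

Kruskal's algorithm — process edges by increasing weight (ties by edge label):
0—3 (2): add — endpoints in different components.
5—6 (2): add — endpoints in different components.
1—2 (3): add — endpoints in different components.
0—5 (4): add — endpoints in different components.
2—6 (5): add — endpoints in different components.
3—4 (6): add — endpoints in different components.
The 3rd edge added is 1—2.

1-2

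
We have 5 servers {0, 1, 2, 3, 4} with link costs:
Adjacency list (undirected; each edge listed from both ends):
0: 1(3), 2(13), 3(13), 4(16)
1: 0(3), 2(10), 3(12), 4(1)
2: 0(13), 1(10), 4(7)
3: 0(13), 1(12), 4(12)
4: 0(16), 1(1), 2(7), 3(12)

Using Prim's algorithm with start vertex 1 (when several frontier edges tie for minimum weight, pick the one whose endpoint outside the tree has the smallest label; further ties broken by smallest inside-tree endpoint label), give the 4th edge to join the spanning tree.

1-3

Grow the tree from 1 using Prim:
Step 1: cheapest edge leaving the tree is 1-4 (1); add 4.
Step 2: cheapest edge leaving the tree is 0-1 (3); add 0.
Step 3: cheapest edge leaving the tree is 2-4 (7); add 2.
Step 4: cheapest edge leaving the tree is 1-3 (12); add 3.
The 4th edge added is 1-3.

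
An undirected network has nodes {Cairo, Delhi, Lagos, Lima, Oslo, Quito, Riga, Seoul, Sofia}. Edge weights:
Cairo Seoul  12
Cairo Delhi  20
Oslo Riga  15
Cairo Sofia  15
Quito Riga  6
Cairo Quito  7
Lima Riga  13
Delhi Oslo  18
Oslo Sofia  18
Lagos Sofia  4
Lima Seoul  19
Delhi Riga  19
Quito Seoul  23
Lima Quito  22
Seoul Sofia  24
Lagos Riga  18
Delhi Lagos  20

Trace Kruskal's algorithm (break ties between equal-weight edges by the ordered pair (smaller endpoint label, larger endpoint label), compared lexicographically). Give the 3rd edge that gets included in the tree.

Cairo-Quito

Kruskal's algorithm — process edges by increasing weight (ties by edge label):
Lagos Sofia (4): add — endpoints in different components.
Quito Riga (6): add — endpoints in different components.
Cairo Quito (7): add — endpoints in different components.
Cairo Seoul (12): add — endpoints in different components.
Lima Riga (13): add — endpoints in different components.
Cairo Sofia (15): add — endpoints in different components.
Oslo Riga (15): add — endpoints in different components.
Delhi Oslo (18): add — endpoints in different components.
The 3rd edge added is Cairo Quito.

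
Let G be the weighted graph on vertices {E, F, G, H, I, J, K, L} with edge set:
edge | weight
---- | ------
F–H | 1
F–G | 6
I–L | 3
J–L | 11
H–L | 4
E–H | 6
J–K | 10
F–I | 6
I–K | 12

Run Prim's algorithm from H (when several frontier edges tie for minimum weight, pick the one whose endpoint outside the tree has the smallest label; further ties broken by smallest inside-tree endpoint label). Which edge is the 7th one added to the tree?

J-K

Prim, starting at H.
Step 1: cheapest edge leaving the tree is F–H (1); add F.
Step 2: cheapest edge leaving the tree is H–L (4); add L.
Step 3: cheapest edge leaving the tree is I–L (3); add I.
Step 4: cheapest edge leaving the tree is E–H (6); add E.
Step 5: cheapest edge leaving the tree is F–G (6); add G.
Step 6: cheapest edge leaving the tree is J–L (11); add J.
Step 7: cheapest edge leaving the tree is J–K (10); add K.
The 7th edge added is J–K.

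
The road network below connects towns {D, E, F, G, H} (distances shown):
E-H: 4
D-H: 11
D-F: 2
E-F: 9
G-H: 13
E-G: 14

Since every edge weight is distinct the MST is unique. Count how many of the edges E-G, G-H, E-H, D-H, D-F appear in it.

3

Kruskal's algorithm — process edges by increasing weight (ties by edge label):
D-F (2): add. Components now {D,F} {E} {G} {H}
E-H (4): add. Components now {D,F} {E,H} {G}
E-F (9): add. Components now {D,E,F,H} {G}
D-H (11): skip — D and H already connected.
G-H (13): add. Components now {D,E,F,G,H}
MST edge set: {D-F, E-H, E-F, G-H}.
Of the listed edges, {G-H, E-H, D-F} are in the MST → 3.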